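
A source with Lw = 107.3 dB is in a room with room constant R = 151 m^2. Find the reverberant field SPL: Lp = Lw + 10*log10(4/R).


4/R = 4/151 = 0.0264901
Lp = 107.3 + 10*log10(0.0264901) = 91.531 dB


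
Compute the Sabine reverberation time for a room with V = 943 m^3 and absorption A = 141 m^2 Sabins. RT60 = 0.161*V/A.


RT60 = 0.161 * 943 / 141 = 1.0768 s


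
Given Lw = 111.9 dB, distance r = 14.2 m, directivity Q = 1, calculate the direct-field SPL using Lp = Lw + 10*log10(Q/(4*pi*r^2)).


4*pi*r^2 = 4*pi*14.2^2 = 2533.88 m^2
Q / (4*pi*r^2) = 1 / 2533.88 = 0.000394652
Lp = 111.9 + 10*log10(0.000394652) = 77.862 dB


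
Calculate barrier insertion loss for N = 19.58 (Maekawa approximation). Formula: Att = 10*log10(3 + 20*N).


3 + 20*N = 3 + 20*19.58 = 394.6
Att = 10*log10(394.6) = 25.962 dB


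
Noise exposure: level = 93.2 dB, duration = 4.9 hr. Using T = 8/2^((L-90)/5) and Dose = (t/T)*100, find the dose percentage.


T_allowed = 8 / 2^((93.2 - 90)/5) = 5.1337 hr
Dose = 4.9 / 5.1337 * 100 = 95.448 %


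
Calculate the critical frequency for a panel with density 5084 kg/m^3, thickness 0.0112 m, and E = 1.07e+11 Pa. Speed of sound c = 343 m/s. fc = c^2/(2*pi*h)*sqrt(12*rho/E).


12*rho/E = 12*5084/1.07e+11 = 5.70168e-07
sqrt(12*rho/E) = sqrt(5.70168e-07) = 0.000755095
c^2/(2*pi*h) = 343^2/(2*pi*0.0112) = 1.67182e+06
fc = 1.67182e+06 * 0.000755095 = 1262.4 Hz


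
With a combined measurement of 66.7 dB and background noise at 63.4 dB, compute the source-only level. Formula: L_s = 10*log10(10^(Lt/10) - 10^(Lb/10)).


10^(66.7/10) = 4.67735e+06
10^(63.4/10) = 2.18776e+06
Difference = 4.67735e+06 - 2.18776e+06 = 2.48959e+06
L_source = 10*log10(2.48959e+06) = 63.961 dB


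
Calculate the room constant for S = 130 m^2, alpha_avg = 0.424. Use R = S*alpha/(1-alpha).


R = 130 * 0.424 / (1 - 0.424) = 95.694 m^2


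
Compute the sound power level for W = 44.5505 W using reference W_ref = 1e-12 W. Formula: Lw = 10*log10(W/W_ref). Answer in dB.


W / W_ref = 44.5505 / 1e-12 = 4.45505e+13
Lw = 10 * log10(4.45505e+13) = 136.49 dB


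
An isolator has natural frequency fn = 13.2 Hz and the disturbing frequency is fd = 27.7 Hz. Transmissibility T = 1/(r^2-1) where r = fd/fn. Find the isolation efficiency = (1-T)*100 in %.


r = 27.7 / 13.2 = 2.09848
r^2 - 1 = 2.09848^2 - 1 = 3.40362
T = 1/3.40362 = 0.293805
Efficiency = (1 - 0.293805)*100 = 70.62 %


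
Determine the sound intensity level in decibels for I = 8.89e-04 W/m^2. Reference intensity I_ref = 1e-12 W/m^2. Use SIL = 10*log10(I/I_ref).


I / I_ref = 8.89e-04 / 1e-12 = 8.89e+08
SIL = 10 * log10(8.89e+08) = 89.489 dB


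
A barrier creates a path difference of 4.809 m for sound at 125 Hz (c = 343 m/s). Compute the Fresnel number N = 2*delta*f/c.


N = 2*delta*f/c = 2*delta/lambda, where lambda = c/f
lambda = 343 / 125 = 2.744 m
N = 2 * 4.809 / 2.744 = 3.5051


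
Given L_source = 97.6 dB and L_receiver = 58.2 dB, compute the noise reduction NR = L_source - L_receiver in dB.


NR = L_source - L_receiver (difference between source and receiving room levels)
NR = 97.6 - 58.2 = 39.4 dB


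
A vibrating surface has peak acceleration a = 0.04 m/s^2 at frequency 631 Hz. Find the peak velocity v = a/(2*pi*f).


omega = 2*pi*f = 2*pi*631 = 3964.69 rad/s
v = a / omega = 0.04 / 3964.69 = 1.0089e-05 m/s


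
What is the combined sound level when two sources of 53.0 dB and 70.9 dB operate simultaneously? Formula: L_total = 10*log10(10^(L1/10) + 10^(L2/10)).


10^(53.0/10) = 199526
10^(70.9/10) = 1.23027e+07
Sum = 199526 + 1.23027e+07 = 1.25022e+07
L_total = 10*log10(1.25022e+07) = 70.97 dB


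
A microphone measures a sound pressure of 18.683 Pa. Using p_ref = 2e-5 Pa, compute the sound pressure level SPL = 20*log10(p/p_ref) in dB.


p / p_ref = 18.683 / 2e-5 = 934150
SPL = 20 * log10(934150) = 119.41 dB


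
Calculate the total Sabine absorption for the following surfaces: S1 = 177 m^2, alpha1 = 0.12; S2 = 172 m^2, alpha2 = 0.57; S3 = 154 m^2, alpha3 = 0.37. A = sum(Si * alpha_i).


177 * 0.12 = 21.24
172 * 0.57 = 98.04
154 * 0.37 = 56.98
A_total = 21.24 + 98.04 + 56.98 = 176.26 m^2


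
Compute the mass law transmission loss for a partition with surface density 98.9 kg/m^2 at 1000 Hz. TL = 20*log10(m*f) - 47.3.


m * f = 98.9 * 1000 = 98900
20*log10(98900) = 99.9039 dB
TL = 99.9039 - 47.3 = 52.604 dB


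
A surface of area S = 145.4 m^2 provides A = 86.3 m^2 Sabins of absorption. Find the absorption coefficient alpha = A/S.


Absorption coefficient = absorbed power / incident power
alpha = A / S = 86.3 / 145.4 = 0.59354


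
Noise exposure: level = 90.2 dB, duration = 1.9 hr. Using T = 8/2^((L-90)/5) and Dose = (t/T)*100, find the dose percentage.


T_allowed = 8 / 2^((90.2 - 90)/5) = 7.78124 hr
Dose = 1.9 / 7.78124 * 100 = 24.418 %


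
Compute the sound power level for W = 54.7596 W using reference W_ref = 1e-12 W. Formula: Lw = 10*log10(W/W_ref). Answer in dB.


W / W_ref = 54.7596 / 1e-12 = 5.47596e+13
Lw = 10 * log10(5.47596e+13) = 137.38 dB


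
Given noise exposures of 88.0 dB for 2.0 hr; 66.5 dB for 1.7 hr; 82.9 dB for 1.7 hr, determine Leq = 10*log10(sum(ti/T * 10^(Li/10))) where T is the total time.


T_total = 2.0 + 1.7 + 1.7 = 5.4 hr
(2.0/5.4) * 10^(88.0/10) = 2.33688e+08
(1.7/5.4) * 10^(66.5/10) = 1.40623e+06
(1.7/5.4) * 10^(82.9/10) = 6.1384e+07
Sum = 2.33688e+08 + 1.40623e+06 + 6.1384e+07 = 2.96478e+08
Leq = 10*log10(2.96478e+08) = 84.72 dB


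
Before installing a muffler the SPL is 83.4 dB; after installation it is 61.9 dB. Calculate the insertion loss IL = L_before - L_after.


Insertion loss = SPL without muffler - SPL with muffler
IL = 83.4 - 61.9 = 21.5 dB


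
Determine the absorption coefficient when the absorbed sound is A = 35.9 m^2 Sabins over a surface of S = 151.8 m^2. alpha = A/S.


Absorption coefficient = absorbed power / incident power
alpha = A / S = 35.9 / 151.8 = 0.2365


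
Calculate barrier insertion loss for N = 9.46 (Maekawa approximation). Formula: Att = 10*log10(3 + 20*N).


3 + 20*N = 3 + 20*9.46 = 192.2
Att = 10*log10(192.2) = 22.838 dB


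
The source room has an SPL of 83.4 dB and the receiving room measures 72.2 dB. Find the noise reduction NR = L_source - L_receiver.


NR = L_source - L_receiver (difference between source and receiving room levels)
NR = 83.4 - 72.2 = 11.2 dB


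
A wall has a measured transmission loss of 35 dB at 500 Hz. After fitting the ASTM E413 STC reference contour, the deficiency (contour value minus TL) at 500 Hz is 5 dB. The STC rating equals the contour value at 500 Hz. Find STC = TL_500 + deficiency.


By ASTM E413, STC = value of the fitted reference contour at 500 Hz.
Contour value at 500 Hz = TL_500 + deficiency = 35 + 5 = 40
STC = 40


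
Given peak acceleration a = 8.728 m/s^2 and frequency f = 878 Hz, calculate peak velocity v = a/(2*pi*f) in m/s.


omega = 2*pi*f = 2*pi*878 = 5516.64 rad/s
v = a / omega = 8.728 / 5516.64 = 0.0015821 m/s


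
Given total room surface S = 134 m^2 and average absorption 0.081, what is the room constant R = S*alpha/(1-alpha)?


R = 134 * 0.081 / (1 - 0.081) = 11.811 m^2


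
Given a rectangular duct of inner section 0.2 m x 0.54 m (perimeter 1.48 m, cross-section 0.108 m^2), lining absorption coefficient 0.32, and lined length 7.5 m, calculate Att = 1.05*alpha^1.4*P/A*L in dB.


alpha^1.4 = 0.32^1.4 = 0.202866
Attenuation rate = 1.05 * alpha^1.4 * P / A
= 1.05 * 0.202866 * 1.48 / 0.108 = 2.91902 dB/m
Total Att = 2.91902 * 7.5 = 21.893 dB


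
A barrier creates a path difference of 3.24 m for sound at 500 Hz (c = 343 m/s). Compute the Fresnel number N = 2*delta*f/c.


N = 2*delta*f/c = 2*delta/lambda, where lambda = c/f
lambda = 343 / 500 = 0.686 m
N = 2 * 3.24 / 0.686 = 9.4461


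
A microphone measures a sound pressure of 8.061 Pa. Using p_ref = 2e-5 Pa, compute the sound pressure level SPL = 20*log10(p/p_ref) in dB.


p / p_ref = 8.061 / 2e-5 = 403050
SPL = 20 * log10(403050) = 112.11 dB


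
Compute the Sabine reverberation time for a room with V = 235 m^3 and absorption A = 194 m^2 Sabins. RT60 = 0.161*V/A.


RT60 = 0.161 * 235 / 194 = 0.19503 s


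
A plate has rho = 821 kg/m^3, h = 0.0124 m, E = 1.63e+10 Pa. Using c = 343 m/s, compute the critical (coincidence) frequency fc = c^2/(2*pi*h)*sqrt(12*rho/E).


12*rho/E = 12*821/1.63e+10 = 6.04417e-07
sqrt(12*rho/E) = sqrt(6.04417e-07) = 0.000777443
c^2/(2*pi*h) = 343^2/(2*pi*0.0124) = 1.51003e+06
fc = 1.51003e+06 * 0.000777443 = 1174 Hz


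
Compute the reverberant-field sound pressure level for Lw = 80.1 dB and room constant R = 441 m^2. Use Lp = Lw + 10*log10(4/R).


4/R = 4/441 = 0.00907029
Lp = 80.1 + 10*log10(0.00907029) = 59.676 dB


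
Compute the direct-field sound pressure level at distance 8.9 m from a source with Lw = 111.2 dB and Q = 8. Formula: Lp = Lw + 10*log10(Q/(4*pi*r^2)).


4*pi*r^2 = 4*pi*8.9^2 = 995.382 m^2
Q / (4*pi*r^2) = 8 / 995.382 = 0.00803712
Lp = 111.2 + 10*log10(0.00803712) = 90.251 dB


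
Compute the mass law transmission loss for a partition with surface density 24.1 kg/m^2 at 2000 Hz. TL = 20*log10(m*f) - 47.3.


m * f = 24.1 * 2000 = 48200
20*log10(48200) = 93.6609 dB
TL = 93.6609 - 47.3 = 46.361 dB


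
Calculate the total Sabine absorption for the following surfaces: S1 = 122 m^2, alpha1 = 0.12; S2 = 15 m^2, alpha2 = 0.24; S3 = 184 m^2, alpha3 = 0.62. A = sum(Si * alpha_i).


122 * 0.12 = 14.64
15 * 0.24 = 3.6
184 * 0.62 = 114.08
A_total = 14.64 + 3.6 + 114.08 = 132.32 m^2


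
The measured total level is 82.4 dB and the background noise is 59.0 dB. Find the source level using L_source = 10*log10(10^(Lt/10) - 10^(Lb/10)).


10^(82.4/10) = 1.7378e+08
10^(59.0/10) = 794328
Difference = 1.7378e+08 - 794328 = 1.72986e+08
L_source = 10*log10(1.72986e+08) = 82.38 dB


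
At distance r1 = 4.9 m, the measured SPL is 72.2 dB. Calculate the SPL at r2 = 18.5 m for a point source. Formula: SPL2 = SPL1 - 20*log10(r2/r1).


r2/r1 = 18.5/4.9 = 3.77551
Correction = 20*log10(3.77551) = 11.5395 dB
SPL2 = 72.2 - 11.5395 = 60.66 dB


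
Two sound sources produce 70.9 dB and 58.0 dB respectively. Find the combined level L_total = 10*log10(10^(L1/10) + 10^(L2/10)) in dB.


10^(70.9/10) = 1.23027e+07
10^(58.0/10) = 630957
Sum = 1.23027e+07 + 630957 = 1.29337e+07
L_total = 10*log10(1.29337e+07) = 71.117 dB


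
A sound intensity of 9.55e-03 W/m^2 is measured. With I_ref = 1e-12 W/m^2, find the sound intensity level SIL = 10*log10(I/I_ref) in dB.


I / I_ref = 9.55e-03 / 1e-12 = 9.55e+09
SIL = 10 * log10(9.55e+09) = 99.8 dB


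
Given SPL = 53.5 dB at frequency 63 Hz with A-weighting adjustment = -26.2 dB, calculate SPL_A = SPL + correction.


A-weighting table: 63 Hz -> -26.2 dB correction
SPL_A = SPL + correction = 53.5 + (-26.2) = 27.3 dBA


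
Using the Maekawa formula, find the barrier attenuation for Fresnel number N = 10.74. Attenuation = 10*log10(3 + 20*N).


3 + 20*N = 3 + 20*10.74 = 217.8
Att = 10*log10(217.8) = 23.381 dB


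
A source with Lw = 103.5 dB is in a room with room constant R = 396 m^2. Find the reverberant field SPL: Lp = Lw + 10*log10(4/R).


4/R = 4/396 = 0.010101
Lp = 103.5 + 10*log10(0.010101) = 83.544 dB


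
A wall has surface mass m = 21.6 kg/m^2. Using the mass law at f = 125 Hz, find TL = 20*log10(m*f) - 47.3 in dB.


m * f = 21.6 * 125 = 2700
20*log10(2700) = 68.6273 dB
TL = 68.6273 - 47.3 = 21.327 dB


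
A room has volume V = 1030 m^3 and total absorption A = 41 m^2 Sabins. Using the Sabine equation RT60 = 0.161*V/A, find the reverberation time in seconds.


RT60 = 0.161 * 1030 / 41 = 4.0446 s


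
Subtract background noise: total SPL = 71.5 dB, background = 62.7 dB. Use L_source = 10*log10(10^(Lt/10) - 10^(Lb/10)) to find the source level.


10^(71.5/10) = 1.41254e+07
10^(62.7/10) = 1.86209e+06
Difference = 1.41254e+07 - 1.86209e+06 = 1.22633e+07
L_source = 10*log10(1.22633e+07) = 70.886 dB


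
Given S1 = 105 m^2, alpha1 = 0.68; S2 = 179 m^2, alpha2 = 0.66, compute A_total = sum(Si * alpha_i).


105 * 0.68 = 71.4
179 * 0.66 = 118.14
A_total = 71.4 + 118.14 = 189.54 m^2


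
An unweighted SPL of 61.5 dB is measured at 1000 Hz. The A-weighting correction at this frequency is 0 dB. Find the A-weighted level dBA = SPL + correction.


A-weighting table: 1000 Hz -> 0 dB correction
SPL_A = SPL + correction = 61.5 + (0) = 61.5 dBA


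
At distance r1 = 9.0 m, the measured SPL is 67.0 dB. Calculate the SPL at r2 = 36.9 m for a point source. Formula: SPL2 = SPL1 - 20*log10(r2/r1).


r2/r1 = 36.9/9.0 = 4.1
Correction = 20*log10(4.1) = 12.2557 dB
SPL2 = 67.0 - 12.2557 = 54.744 dB


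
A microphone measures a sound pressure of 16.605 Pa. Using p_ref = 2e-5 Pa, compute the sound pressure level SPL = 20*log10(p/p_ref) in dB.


p / p_ref = 16.605 / 2e-5 = 830250
SPL = 20 * log10(830250) = 118.38 dB


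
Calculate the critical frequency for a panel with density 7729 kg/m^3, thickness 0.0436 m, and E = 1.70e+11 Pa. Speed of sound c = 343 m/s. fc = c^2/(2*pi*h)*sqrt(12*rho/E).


12*rho/E = 12*7729/1.70e+11 = 5.45576e-07
sqrt(12*rho/E) = sqrt(5.45576e-07) = 0.000738631
c^2/(2*pi*h) = 343^2/(2*pi*0.0436) = 429459
fc = 429459 * 0.000738631 = 317.21 Hz


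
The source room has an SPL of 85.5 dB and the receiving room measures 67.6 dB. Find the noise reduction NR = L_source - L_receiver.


NR = L_source - L_receiver (difference between source and receiving room levels)
NR = 85.5 - 67.6 = 17.9 dB


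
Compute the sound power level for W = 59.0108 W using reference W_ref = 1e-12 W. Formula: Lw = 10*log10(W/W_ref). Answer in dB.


W / W_ref = 59.0108 / 1e-12 = 5.90108e+13
Lw = 10 * log10(5.90108e+13) = 137.71 dB


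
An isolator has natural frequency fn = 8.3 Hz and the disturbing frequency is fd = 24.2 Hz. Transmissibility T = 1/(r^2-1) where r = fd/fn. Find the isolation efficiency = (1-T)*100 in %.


r = 24.2 / 8.3 = 2.91566
r^2 - 1 = 2.91566^2 - 1 = 7.50107
T = 1/7.50107 = 0.133314
Efficiency = (1 - 0.133314)*100 = 86.669 %


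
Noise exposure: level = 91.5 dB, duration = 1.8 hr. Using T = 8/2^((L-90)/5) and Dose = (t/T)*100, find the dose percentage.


T_allowed = 8 / 2^((91.5 - 90)/5) = 6.49802 hr
Dose = 1.8 / 6.49802 * 100 = 27.701 %


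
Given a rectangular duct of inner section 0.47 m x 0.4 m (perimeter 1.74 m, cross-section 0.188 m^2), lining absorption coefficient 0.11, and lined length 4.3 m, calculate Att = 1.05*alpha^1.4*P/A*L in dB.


alpha^1.4 = 0.11^1.4 = 0.0454935
Attenuation rate = 1.05 * alpha^1.4 * P / A
= 1.05 * 0.0454935 * 1.74 / 0.188 = 0.44211 dB/m
Total Att = 0.44211 * 4.3 = 1.9011 dB


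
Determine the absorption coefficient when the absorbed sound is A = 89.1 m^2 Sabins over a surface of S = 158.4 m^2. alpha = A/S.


Absorption coefficient = absorbed power / incident power
alpha = A / S = 89.1 / 158.4 = 0.5625


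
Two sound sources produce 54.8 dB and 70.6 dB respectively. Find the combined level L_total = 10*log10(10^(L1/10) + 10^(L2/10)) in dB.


10^(54.8/10) = 301995
10^(70.6/10) = 1.14815e+07
Sum = 301995 + 1.14815e+07 = 1.17835e+07
L_total = 10*log10(1.17835e+07) = 70.713 dB


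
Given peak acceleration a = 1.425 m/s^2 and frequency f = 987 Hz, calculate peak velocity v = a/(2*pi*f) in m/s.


omega = 2*pi*f = 2*pi*987 = 6201.5 rad/s
v = a / omega = 1.425 / 6201.5 = 0.00022978 m/s


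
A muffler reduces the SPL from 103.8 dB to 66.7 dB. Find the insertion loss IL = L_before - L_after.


Insertion loss = SPL without muffler - SPL with muffler
IL = 103.8 - 66.7 = 37.1 dB


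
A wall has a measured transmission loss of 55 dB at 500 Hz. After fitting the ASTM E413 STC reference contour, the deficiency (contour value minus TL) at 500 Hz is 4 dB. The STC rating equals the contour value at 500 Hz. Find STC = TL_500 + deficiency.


By ASTM E413, STC = value of the fitted reference contour at 500 Hz.
Contour value at 500 Hz = TL_500 + deficiency = 55 + 4 = 59
STC = 59


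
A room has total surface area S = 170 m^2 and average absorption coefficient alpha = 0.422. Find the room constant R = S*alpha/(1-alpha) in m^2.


R = 170 * 0.422 / (1 - 0.422) = 124.12 m^2


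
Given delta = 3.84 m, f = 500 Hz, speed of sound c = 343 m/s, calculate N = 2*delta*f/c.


N = 2*delta*f/c = 2*delta/lambda, where lambda = c/f
lambda = 343 / 500 = 0.686 m
N = 2 * 3.84 / 0.686 = 11.195


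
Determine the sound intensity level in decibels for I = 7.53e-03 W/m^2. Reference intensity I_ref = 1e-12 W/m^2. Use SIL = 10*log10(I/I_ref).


I / I_ref = 7.53e-03 / 1e-12 = 7.53e+09
SIL = 10 * log10(7.53e+09) = 98.768 dB


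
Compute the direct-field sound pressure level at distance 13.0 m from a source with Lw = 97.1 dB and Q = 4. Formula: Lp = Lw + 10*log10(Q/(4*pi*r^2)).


4*pi*r^2 = 4*pi*13.0^2 = 2123.72 m^2
Q / (4*pi*r^2) = 4 / 2123.72 = 0.00188349
Lp = 97.1 + 10*log10(0.00188349) = 69.85 dB


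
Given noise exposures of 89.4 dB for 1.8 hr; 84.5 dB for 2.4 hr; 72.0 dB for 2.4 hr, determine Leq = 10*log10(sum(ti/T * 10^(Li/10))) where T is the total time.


T_total = 1.8 + 2.4 + 2.4 = 6.6 hr
(1.8/6.6) * 10^(89.4/10) = 2.37536e+08
(2.4/6.6) * 10^(84.5/10) = 1.02487e+08
(2.4/6.6) * 10^(72.0/10) = 5.76325e+06
Sum = 2.37536e+08 + 1.02487e+08 + 5.76325e+06 = 3.45786e+08
Leq = 10*log10(3.45786e+08) = 85.388 dB


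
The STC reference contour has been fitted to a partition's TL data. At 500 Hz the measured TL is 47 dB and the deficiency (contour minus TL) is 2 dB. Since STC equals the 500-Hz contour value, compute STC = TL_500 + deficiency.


By ASTM E413, STC = value of the fitted reference contour at 500 Hz.
Contour value at 500 Hz = TL_500 + deficiency = 47 + 2 = 49
STC = 49


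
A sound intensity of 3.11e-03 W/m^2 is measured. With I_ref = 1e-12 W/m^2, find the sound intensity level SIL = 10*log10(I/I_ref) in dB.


I / I_ref = 3.11e-03 / 1e-12 = 3.11e+09
SIL = 10 * log10(3.11e+09) = 94.928 dB


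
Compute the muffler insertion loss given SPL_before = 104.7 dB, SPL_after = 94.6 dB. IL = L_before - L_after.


Insertion loss = SPL without muffler - SPL with muffler
IL = 104.7 - 94.6 = 10.1 dB


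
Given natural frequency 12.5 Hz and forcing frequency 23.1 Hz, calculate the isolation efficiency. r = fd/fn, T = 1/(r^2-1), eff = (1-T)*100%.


r = 23.1 / 12.5 = 1.848
r^2 - 1 = 1.848^2 - 1 = 2.4151
T = 1/2.4151 = 0.414062
Efficiency = (1 - 0.414062)*100 = 58.594 %


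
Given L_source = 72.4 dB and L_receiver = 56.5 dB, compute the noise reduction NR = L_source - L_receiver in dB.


NR = L_source - L_receiver (difference between source and receiving room levels)
NR = 72.4 - 56.5 = 15.9 dB


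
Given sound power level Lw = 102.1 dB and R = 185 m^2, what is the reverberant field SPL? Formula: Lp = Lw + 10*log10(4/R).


4/R = 4/185 = 0.0216216
Lp = 102.1 + 10*log10(0.0216216) = 85.449 dB


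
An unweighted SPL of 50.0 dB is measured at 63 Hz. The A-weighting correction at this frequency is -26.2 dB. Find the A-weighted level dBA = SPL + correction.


A-weighting table: 63 Hz -> -26.2 dB correction
SPL_A = SPL + correction = 50.0 + (-26.2) = 23.8 dBA


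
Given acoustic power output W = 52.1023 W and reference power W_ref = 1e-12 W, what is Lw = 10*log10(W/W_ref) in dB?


W / W_ref = 52.1023 / 1e-12 = 5.21023e+13
Lw = 10 * log10(5.21023e+13) = 137.17 dB


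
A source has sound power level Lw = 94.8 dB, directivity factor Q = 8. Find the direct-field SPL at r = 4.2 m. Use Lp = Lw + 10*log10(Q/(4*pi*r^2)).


4*pi*r^2 = 4*pi*4.2^2 = 221.671 m^2
Q / (4*pi*r^2) = 8 / 221.671 = 0.0360895
Lp = 94.8 + 10*log10(0.0360895) = 80.374 dB


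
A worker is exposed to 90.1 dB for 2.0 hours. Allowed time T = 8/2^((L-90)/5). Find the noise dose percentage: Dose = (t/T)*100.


T_allowed = 8 / 2^((90.1 - 90)/5) = 7.88986 hr
Dose = 2.0 / 7.88986 * 100 = 25.349 %


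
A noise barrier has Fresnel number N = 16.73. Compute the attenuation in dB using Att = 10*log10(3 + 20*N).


3 + 20*N = 3 + 20*16.73 = 337.6
Att = 10*log10(337.6) = 25.284 dB


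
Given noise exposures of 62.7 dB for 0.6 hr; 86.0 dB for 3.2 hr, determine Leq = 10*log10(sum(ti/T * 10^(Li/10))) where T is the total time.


T_total = 0.6 + 3.2 = 3.8 hr
(0.6/3.8) * 10^(62.7/10) = 294014
(3.2/3.8) * 10^(86.0/10) = 3.35248e+08
Sum = 294014 + 3.35248e+08 = 3.35542e+08
Leq = 10*log10(3.35542e+08) = 85.257 dB


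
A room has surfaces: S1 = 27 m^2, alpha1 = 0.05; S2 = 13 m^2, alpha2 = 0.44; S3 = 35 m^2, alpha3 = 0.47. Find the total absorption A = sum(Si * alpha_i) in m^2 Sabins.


27 * 0.05 = 1.35
13 * 0.44 = 5.72
35 * 0.47 = 16.45
A_total = 1.35 + 5.72 + 16.45 = 23.52 m^2


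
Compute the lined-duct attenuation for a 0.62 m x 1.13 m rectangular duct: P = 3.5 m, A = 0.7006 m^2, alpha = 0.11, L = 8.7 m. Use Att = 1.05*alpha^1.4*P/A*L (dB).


alpha^1.4 = 0.11^1.4 = 0.0454935
Attenuation rate = 1.05 * alpha^1.4 * P / A
= 1.05 * 0.0454935 * 3.5 / 0.7006 = 0.238636 dB/m
Total Att = 0.238636 * 8.7 = 2.0761 dB


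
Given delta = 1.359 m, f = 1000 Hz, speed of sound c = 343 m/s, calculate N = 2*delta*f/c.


N = 2*delta*f/c = 2*delta/lambda, where lambda = c/f
lambda = 343 / 1000 = 0.343 m
N = 2 * 1.359 / 0.343 = 7.9242


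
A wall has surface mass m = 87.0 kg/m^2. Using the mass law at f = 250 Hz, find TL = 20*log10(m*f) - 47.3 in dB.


m * f = 87.0 * 250 = 21750
20*log10(21750) = 86.7492 dB
TL = 86.7492 - 47.3 = 39.449 dB


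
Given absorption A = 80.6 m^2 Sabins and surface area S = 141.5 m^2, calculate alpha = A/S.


Absorption coefficient = absorbed power / incident power
alpha = A / S = 80.6 / 141.5 = 0.56961


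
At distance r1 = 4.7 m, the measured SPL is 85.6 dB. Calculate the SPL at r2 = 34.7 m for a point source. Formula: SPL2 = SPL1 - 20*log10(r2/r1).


r2/r1 = 34.7/4.7 = 7.38298
Correction = 20*log10(7.38298) = 17.3646 dB
SPL2 = 85.6 - 17.3646 = 68.235 dB


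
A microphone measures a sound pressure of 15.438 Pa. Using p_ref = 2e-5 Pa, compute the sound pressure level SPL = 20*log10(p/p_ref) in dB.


p / p_ref = 15.438 / 2e-5 = 771900
SPL = 20 * log10(771900) = 117.75 dB


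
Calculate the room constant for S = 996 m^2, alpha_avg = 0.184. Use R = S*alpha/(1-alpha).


R = 996 * 0.184 / (1 - 0.184) = 224.59 m^2


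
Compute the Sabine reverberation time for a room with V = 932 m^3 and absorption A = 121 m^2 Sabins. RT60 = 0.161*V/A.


RT60 = 0.161 * 932 / 121 = 1.2401 s


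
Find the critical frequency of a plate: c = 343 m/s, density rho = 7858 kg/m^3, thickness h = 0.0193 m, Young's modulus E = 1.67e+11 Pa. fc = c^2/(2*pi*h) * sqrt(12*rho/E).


12*rho/E = 12*7858/1.67e+11 = 5.64647e-07
sqrt(12*rho/E) = sqrt(5.64647e-07) = 0.00075143
c^2/(2*pi*h) = 343^2/(2*pi*0.0193) = 970177
fc = 970177 * 0.00075143 = 729.02 Hz


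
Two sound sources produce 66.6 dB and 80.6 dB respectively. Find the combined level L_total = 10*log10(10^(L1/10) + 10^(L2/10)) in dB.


10^(66.6/10) = 4.57088e+06
10^(80.6/10) = 1.14815e+08
Sum = 4.57088e+06 + 1.14815e+08 = 1.19386e+08
L_total = 10*log10(1.19386e+08) = 80.77 dB


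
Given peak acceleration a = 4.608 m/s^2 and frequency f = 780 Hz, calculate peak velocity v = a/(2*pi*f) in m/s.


omega = 2*pi*f = 2*pi*780 = 4900.88 rad/s
v = a / omega = 4.608 / 4900.88 = 0.00094024 m/s


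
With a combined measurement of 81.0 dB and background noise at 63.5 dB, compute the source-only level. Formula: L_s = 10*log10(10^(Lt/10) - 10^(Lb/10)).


10^(81.0/10) = 1.25893e+08
10^(63.5/10) = 2.23872e+06
Difference = 1.25893e+08 - 2.23872e+06 = 1.23654e+08
L_source = 10*log10(1.23654e+08) = 80.922 dB


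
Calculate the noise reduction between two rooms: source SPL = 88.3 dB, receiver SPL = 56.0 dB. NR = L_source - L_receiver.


NR = L_source - L_receiver (difference between source and receiving room levels)
NR = 88.3 - 56.0 = 32.3 dB


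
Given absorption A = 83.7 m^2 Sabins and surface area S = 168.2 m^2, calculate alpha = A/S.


Absorption coefficient = absorbed power / incident power
alpha = A / S = 83.7 / 168.2 = 0.49762


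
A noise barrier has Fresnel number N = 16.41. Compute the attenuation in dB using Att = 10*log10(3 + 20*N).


3 + 20*N = 3 + 20*16.41 = 331.2
Att = 10*log10(331.2) = 25.201 dB


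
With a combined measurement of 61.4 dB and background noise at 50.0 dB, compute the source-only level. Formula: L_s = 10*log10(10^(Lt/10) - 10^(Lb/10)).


10^(61.4/10) = 1.38038e+06
10^(50.0/10) = 100000
Difference = 1.38038e+06 - 100000 = 1.28038e+06
L_source = 10*log10(1.28038e+06) = 61.073 dB


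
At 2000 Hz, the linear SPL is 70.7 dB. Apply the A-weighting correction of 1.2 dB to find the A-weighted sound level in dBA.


A-weighting table: 2000 Hz -> 1.2 dB correction
SPL_A = SPL + correction = 70.7 + (1.2) = 71.9 dBA


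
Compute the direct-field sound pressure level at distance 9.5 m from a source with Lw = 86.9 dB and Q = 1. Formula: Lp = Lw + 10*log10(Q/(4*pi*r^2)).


4*pi*r^2 = 4*pi*9.5^2 = 1134.11 m^2
Q / (4*pi*r^2) = 1 / 1134.11 = 0.000881749
Lp = 86.9 + 10*log10(0.000881749) = 56.353 dB


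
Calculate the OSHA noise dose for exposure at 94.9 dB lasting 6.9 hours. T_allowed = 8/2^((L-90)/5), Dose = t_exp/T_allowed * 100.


T_allowed = 8 / 2^((94.9 - 90)/5) = 4.05584 hr
Dose = 6.9 / 4.05584 * 100 = 170.13 %


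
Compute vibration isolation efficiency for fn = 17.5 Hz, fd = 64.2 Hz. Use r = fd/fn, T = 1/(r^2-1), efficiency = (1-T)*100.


r = 64.2 / 17.5 = 3.66857
r^2 - 1 = 3.66857^2 - 1 = 12.4584
T = 1/12.4584 = 0.0802671
Efficiency = (1 - 0.0802671)*100 = 91.973 %


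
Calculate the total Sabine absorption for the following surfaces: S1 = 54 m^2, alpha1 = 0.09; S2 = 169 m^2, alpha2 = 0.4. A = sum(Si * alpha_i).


54 * 0.09 = 4.86
169 * 0.4 = 67.6
A_total = 4.86 + 67.6 = 72.46 m^2


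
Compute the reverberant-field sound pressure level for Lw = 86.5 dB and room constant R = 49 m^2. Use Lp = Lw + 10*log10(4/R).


4/R = 4/49 = 0.0816327
Lp = 86.5 + 10*log10(0.0816327) = 75.619 dB


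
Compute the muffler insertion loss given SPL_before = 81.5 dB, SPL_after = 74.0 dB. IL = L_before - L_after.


Insertion loss = SPL without muffler - SPL with muffler
IL = 81.5 - 74.0 = 7.5 dB


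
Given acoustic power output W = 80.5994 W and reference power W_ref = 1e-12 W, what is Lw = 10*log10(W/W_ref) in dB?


W / W_ref = 80.5994 / 1e-12 = 8.05994e+13
Lw = 10 * log10(8.05994e+13) = 139.06 dB


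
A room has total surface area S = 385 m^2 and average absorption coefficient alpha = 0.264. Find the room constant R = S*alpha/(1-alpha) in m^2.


R = 385 * 0.264 / (1 - 0.264) = 138.1 m^2


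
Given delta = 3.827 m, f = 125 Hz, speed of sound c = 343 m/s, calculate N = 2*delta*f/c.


N = 2*delta*f/c = 2*delta/lambda, where lambda = c/f
lambda = 343 / 125 = 2.744 m
N = 2 * 3.827 / 2.744 = 2.7894


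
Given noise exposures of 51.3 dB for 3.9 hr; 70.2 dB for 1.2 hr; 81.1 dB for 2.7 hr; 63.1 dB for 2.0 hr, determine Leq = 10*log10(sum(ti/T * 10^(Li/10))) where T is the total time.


T_total = 3.9 + 1.2 + 2.7 + 2.0 = 9.8 hr
(3.9/9.8) * 10^(51.3/10) = 53683.2
(1.2/9.8) * 10^(70.2/10) = 1.2822e+06
(2.7/9.8) * 10^(81.1/10) = 3.54926e+07
(2.0/9.8) * 10^(63.1/10) = 416681
Sum = 53683.2 + 1.2822e+06 + 3.54926e+07 + 416681 = 3.72452e+07
Leq = 10*log10(3.72452e+07) = 75.711 dB


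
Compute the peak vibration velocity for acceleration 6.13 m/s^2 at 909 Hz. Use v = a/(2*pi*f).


omega = 2*pi*f = 2*pi*909 = 5711.42 rad/s
v = a / omega = 6.13 / 5711.42 = 0.0010733 m/s


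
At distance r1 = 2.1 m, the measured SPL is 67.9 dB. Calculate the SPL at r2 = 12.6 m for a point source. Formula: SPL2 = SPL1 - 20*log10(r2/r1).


r2/r1 = 12.6/2.1 = 6
Correction = 20*log10(6) = 15.563 dB
SPL2 = 67.9 - 15.563 = 52.337 dB


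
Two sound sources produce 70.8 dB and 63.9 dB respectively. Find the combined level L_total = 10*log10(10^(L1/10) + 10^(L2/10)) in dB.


10^(70.8/10) = 1.20226e+07
10^(63.9/10) = 2.45471e+06
Sum = 1.20226e+07 + 2.45471e+06 = 1.44773e+07
L_total = 10*log10(1.44773e+07) = 71.607 dB


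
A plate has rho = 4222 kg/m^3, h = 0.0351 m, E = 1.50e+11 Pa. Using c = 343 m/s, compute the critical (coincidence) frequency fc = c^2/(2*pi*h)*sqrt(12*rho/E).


12*rho/E = 12*4222/1.50e+11 = 3.3776e-07
sqrt(12*rho/E) = sqrt(3.3776e-07) = 0.000581171
c^2/(2*pi*h) = 343^2/(2*pi*0.0351) = 533459
fc = 533459 * 0.000581171 = 310.03 Hz


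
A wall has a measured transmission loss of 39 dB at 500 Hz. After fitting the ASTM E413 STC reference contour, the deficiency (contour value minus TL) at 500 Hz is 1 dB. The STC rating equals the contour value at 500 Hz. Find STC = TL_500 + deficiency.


By ASTM E413, STC = value of the fitted reference contour at 500 Hz.
Contour value at 500 Hz = TL_500 + deficiency = 39 + 1 = 40
STC = 40


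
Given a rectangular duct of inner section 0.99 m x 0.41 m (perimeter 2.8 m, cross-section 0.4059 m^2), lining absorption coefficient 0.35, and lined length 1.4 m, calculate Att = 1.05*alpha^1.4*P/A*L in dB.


alpha^1.4 = 0.35^1.4 = 0.229983
Attenuation rate = 1.05 * alpha^1.4 * P / A
= 1.05 * 0.229983 * 2.8 / 0.4059 = 1.6658 dB/m
Total Att = 1.6658 * 1.4 = 2.3321 dB


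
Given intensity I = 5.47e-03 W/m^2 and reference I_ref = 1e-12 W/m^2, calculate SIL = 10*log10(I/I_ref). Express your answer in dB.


I / I_ref = 5.47e-03 / 1e-12 = 5.47e+09
SIL = 10 * log10(5.47e+09) = 97.38 dB


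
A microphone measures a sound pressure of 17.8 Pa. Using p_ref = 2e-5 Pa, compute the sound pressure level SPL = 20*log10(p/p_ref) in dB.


p / p_ref = 17.8 / 2e-5 = 890000
SPL = 20 * log10(890000) = 118.99 dB


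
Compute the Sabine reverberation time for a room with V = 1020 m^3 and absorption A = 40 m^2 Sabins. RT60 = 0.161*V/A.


RT60 = 0.161 * 1020 / 40 = 4.1055 s


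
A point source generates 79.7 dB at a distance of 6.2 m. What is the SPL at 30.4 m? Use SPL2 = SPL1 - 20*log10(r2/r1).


r2/r1 = 30.4/6.2 = 4.90323
Correction = 20*log10(4.90323) = 13.8096 dB
SPL2 = 79.7 - 13.8096 = 65.89 dB


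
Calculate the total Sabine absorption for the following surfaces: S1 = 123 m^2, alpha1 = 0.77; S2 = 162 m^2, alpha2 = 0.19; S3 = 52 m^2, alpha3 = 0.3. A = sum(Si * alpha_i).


123 * 0.77 = 94.71
162 * 0.19 = 30.78
52 * 0.3 = 15.6
A_total = 94.71 + 30.78 + 15.6 = 141.09 m^2


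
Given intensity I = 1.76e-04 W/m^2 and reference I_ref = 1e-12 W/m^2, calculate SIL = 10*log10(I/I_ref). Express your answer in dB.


I / I_ref = 1.76e-04 / 1e-12 = 1.76e+08
SIL = 10 * log10(1.76e+08) = 82.455 dB


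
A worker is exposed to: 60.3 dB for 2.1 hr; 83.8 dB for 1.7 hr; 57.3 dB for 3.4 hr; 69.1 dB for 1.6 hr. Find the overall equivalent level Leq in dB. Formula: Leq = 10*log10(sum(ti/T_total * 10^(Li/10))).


T_total = 2.1 + 1.7 + 3.4 + 1.6 = 8.8 hr
(2.1/8.8) * 10^(60.3/10) = 255703
(1.7/8.8) * 10^(83.8/10) = 4.63411e+07
(3.4/8.8) * 10^(57.3/10) = 207490
(1.6/8.8) * 10^(69.1/10) = 1.47787e+06
Sum = 255703 + 4.63411e+07 + 207490 + 1.47787e+06 = 4.82822e+07
Leq = 10*log10(4.82822e+07) = 76.838 dB


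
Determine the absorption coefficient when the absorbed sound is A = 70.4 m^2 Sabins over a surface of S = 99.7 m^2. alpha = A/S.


Absorption coefficient = absorbed power / incident power
alpha = A / S = 70.4 / 99.7 = 0.70612


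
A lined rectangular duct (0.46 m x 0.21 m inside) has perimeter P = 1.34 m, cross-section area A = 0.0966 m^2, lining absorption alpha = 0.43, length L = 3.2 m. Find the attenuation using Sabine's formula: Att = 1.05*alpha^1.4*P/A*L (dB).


alpha^1.4 = 0.43^1.4 = 0.3068
Attenuation rate = 1.05 * alpha^1.4 * P / A
= 1.05 * 0.3068 * 1.34 / 0.0966 = 4.46861 dB/m
Total Att = 4.46861 * 3.2 = 14.3 dB


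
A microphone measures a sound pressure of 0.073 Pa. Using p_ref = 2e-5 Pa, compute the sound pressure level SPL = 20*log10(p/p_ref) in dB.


p / p_ref = 0.073 / 2e-5 = 3650
SPL = 20 * log10(3650) = 71.246 dB


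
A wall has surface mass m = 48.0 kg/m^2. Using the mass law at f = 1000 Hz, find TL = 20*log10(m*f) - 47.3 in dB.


m * f = 48.0 * 1000 = 48000
20*log10(48000) = 93.6248 dB
TL = 93.6248 - 47.3 = 46.325 dB


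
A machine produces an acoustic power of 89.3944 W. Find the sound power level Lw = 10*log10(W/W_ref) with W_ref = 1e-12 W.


W / W_ref = 89.3944 / 1e-12 = 8.93944e+13
Lw = 10 * log10(8.93944e+13) = 139.51 dB


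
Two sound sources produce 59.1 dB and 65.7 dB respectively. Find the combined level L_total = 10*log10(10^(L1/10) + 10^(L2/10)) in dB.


10^(59.1/10) = 812831
10^(65.7/10) = 3.71535e+06
Sum = 812831 + 3.71535e+06 = 4.52818e+06
L_total = 10*log10(4.52818e+06) = 66.559 dB


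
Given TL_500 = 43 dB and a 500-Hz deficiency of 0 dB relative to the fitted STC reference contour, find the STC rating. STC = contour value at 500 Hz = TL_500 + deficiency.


By ASTM E413, STC = value of the fitted reference contour at 500 Hz.
Contour value at 500 Hz = TL_500 + deficiency = 43 + 0 = 43
STC = 43


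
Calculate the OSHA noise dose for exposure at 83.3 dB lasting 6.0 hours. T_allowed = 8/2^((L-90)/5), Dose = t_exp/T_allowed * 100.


T_allowed = 8 / 2^((83.3 - 90)/5) = 20.2521 hr
Dose = 6.0 / 20.2521 * 100 = 29.627 %


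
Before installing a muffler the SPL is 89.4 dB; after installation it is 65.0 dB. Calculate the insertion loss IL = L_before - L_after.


Insertion loss = SPL without muffler - SPL with muffler
IL = 89.4 - 65.0 = 24.4 dB


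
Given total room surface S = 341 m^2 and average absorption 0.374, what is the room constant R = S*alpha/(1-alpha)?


R = 341 * 0.374 / (1 - 0.374) = 203.73 m^2


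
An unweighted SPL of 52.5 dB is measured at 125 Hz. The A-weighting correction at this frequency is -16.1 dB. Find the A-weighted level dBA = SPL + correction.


A-weighting table: 125 Hz -> -16.1 dB correction
SPL_A = SPL + correction = 52.5 + (-16.1) = 36.4 dBA


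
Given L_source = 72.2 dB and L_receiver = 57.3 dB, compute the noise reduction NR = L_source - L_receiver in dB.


NR = L_source - L_receiver (difference between source and receiving room levels)
NR = 72.2 - 57.3 = 14.9 dB


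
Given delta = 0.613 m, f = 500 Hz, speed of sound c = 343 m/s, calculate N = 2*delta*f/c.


N = 2*delta*f/c = 2*delta/lambda, where lambda = c/f
lambda = 343 / 500 = 0.686 m
N = 2 * 0.613 / 0.686 = 1.7872


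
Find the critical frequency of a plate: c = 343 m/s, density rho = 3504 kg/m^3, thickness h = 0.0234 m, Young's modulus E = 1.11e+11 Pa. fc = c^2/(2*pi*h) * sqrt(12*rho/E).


12*rho/E = 12*3504/1.11e+11 = 3.78811e-07
sqrt(12*rho/E) = sqrt(3.78811e-07) = 0.000615476
c^2/(2*pi*h) = 343^2/(2*pi*0.0234) = 800189
fc = 800189 * 0.000615476 = 492.5 Hz


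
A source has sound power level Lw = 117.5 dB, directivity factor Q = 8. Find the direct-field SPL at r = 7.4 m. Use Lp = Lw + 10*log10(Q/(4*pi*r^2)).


4*pi*r^2 = 4*pi*7.4^2 = 688.134 m^2
Q / (4*pi*r^2) = 8 / 688.134 = 0.0116256
Lp = 117.5 + 10*log10(0.0116256) = 98.154 dB


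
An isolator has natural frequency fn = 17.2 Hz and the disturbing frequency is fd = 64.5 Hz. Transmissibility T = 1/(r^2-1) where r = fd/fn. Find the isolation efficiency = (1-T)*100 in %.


r = 64.5 / 17.2 = 3.75
r^2 - 1 = 3.75^2 - 1 = 13.0625
T = 1/13.0625 = 0.076555
Efficiency = (1 - 0.076555)*100 = 92.344 %


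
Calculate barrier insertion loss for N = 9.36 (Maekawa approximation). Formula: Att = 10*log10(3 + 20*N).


3 + 20*N = 3 + 20*9.36 = 190.2
Att = 10*log10(190.2) = 22.792 dB


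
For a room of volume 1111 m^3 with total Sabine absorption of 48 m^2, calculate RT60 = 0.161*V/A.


RT60 = 0.161 * 1111 / 48 = 3.7265 s


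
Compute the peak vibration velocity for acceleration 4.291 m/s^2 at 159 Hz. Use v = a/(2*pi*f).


omega = 2*pi*f = 2*pi*159 = 999.026 rad/s
v = a / omega = 4.291 / 999.026 = 0.0042952 m/s


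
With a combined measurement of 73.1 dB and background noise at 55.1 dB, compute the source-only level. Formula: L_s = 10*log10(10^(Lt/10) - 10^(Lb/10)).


10^(73.1/10) = 2.04174e+07
10^(55.1/10) = 323594
Difference = 2.04174e+07 - 323594 = 2.00938e+07
L_source = 10*log10(2.00938e+07) = 73.031 dB


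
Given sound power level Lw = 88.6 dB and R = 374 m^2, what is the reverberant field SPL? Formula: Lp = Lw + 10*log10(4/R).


4/R = 4/374 = 0.0106952
Lp = 88.6 + 10*log10(0.0106952) = 68.892 dB


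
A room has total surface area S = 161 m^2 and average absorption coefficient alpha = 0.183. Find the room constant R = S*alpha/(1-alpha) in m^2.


R = 161 * 0.183 / (1 - 0.183) = 36.062 m^2


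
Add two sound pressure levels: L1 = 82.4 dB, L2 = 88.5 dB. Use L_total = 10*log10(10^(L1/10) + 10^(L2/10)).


10^(82.4/10) = 1.7378e+08
10^(88.5/10) = 7.07946e+08
Sum = 1.7378e+08 + 7.07946e+08 = 8.81726e+08
L_total = 10*log10(8.81726e+08) = 89.453 dB


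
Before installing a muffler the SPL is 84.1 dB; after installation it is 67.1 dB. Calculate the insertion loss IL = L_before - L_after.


Insertion loss = SPL without muffler - SPL with muffler
IL = 84.1 - 67.1 = 17 dB


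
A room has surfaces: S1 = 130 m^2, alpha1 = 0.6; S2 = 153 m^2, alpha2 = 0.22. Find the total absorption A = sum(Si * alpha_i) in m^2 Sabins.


130 * 0.6 = 78
153 * 0.22 = 33.66
A_total = 78 + 33.66 = 111.66 m^2


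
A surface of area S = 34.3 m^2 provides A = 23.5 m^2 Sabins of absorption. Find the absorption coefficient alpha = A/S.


Absorption coefficient = absorbed power / incident power
alpha = A / S = 23.5 / 34.3 = 0.68513


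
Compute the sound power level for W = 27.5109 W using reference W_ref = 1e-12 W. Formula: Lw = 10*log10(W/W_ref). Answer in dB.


W / W_ref = 27.5109 / 1e-12 = 2.75109e+13
Lw = 10 * log10(2.75109e+13) = 134.4 dB


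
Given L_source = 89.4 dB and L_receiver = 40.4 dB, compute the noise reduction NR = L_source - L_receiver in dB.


NR = L_source - L_receiver (difference between source and receiving room levels)
NR = 89.4 - 40.4 = 49 dB


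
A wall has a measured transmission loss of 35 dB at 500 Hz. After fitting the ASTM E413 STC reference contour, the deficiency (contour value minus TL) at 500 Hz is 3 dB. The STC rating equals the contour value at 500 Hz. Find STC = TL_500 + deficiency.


By ASTM E413, STC = value of the fitted reference contour at 500 Hz.
Contour value at 500 Hz = TL_500 + deficiency = 35 + 3 = 38
STC = 38


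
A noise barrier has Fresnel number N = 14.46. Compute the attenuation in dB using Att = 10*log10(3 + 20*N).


3 + 20*N = 3 + 20*14.46 = 292.2
Att = 10*log10(292.2) = 24.657 dB


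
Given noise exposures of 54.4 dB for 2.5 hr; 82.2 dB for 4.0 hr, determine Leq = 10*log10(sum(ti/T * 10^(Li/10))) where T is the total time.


T_total = 2.5 + 4.0 = 6.5 hr
(2.5/6.5) * 10^(54.4/10) = 105932
(4.0/6.5) * 10^(82.2/10) = 1.02128e+08
Sum = 105932 + 1.02128e+08 = 1.02234e+08
Leq = 10*log10(1.02234e+08) = 80.096 dB


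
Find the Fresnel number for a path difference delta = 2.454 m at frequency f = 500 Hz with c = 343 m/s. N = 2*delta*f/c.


N = 2*delta*f/c = 2*delta/lambda, where lambda = c/f
lambda = 343 / 500 = 0.686 m
N = 2 * 2.454 / 0.686 = 7.1545


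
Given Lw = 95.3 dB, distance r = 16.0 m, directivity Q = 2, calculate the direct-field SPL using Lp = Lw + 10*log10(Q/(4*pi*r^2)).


4*pi*r^2 = 4*pi*16.0^2 = 3216.99 m^2
Q / (4*pi*r^2) = 2 / 3216.99 = 0.000621699
Lp = 95.3 + 10*log10(0.000621699) = 63.236 dB


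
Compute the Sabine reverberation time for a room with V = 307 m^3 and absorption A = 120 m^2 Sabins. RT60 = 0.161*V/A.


RT60 = 0.161 * 307 / 120 = 0.41189 s


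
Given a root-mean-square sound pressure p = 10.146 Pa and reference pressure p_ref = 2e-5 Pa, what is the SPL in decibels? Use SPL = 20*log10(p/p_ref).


p / p_ref = 10.146 / 2e-5 = 507300
SPL = 20 * log10(507300) = 114.11 dB
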